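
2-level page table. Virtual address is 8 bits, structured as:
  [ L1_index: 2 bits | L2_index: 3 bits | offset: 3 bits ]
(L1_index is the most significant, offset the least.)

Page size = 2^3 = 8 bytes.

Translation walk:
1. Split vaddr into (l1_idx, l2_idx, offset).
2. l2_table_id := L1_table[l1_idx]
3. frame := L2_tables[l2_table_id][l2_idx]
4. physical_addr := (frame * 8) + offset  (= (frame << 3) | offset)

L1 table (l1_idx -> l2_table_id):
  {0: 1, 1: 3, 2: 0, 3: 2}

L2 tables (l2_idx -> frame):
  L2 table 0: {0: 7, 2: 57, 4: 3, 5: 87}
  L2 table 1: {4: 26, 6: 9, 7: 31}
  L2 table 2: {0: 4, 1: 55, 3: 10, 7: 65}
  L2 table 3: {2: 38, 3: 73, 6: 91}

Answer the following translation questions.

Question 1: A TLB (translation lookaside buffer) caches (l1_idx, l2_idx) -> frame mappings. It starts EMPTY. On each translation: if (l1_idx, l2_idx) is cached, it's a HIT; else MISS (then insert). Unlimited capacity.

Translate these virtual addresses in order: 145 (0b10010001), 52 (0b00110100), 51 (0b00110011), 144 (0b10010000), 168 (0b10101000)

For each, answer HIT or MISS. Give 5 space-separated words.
Answer: MISS MISS HIT HIT MISS

Derivation:
vaddr=145: (2,2) not in TLB -> MISS, insert
vaddr=52: (0,6) not in TLB -> MISS, insert
vaddr=51: (0,6) in TLB -> HIT
vaddr=144: (2,2) in TLB -> HIT
vaddr=168: (2,5) not in TLB -> MISS, insert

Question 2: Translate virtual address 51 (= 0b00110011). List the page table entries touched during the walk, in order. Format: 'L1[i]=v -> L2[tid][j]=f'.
vaddr = 51 = 0b00110011
Split: l1_idx=0, l2_idx=6, offset=3

Answer: L1[0]=1 -> L2[1][6]=9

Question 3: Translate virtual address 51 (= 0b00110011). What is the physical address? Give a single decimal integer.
Answer: 75

Derivation:
vaddr = 51 = 0b00110011
Split: l1_idx=0, l2_idx=6, offset=3
L1[0] = 1
L2[1][6] = 9
paddr = 9 * 8 + 3 = 75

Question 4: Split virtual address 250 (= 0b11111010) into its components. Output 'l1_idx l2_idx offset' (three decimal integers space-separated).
Answer: 3 7 2

Derivation:
vaddr = 250 = 0b11111010
  top 2 bits -> l1_idx = 3
  next 3 bits -> l2_idx = 7
  bottom 3 bits -> offset = 2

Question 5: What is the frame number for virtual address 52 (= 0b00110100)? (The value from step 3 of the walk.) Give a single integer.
Answer: 9

Derivation:
vaddr = 52: l1_idx=0, l2_idx=6
L1[0] = 1; L2[1][6] = 9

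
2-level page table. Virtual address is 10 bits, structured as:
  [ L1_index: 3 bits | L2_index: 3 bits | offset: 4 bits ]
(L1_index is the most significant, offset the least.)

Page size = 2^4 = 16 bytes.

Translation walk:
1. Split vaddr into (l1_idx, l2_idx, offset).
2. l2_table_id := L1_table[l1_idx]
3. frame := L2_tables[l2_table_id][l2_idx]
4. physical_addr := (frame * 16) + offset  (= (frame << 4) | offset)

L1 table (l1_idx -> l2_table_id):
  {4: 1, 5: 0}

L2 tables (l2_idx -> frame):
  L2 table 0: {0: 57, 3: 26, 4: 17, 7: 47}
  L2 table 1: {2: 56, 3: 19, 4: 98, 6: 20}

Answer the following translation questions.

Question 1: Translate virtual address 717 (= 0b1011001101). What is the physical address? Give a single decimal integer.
Answer: 285

Derivation:
vaddr = 717 = 0b1011001101
Split: l1_idx=5, l2_idx=4, offset=13
L1[5] = 0
L2[0][4] = 17
paddr = 17 * 16 + 13 = 285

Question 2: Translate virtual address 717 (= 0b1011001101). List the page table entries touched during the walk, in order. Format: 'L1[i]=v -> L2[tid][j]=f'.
vaddr = 717 = 0b1011001101
Split: l1_idx=5, l2_idx=4, offset=13

Answer: L1[5]=0 -> L2[0][4]=17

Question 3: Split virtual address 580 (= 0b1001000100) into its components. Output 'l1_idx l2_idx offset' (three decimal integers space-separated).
Answer: 4 4 4

Derivation:
vaddr = 580 = 0b1001000100
  top 3 bits -> l1_idx = 4
  next 3 bits -> l2_idx = 4
  bottom 4 bits -> offset = 4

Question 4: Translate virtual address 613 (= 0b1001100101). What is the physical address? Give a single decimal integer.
vaddr = 613 = 0b1001100101
Split: l1_idx=4, l2_idx=6, offset=5
L1[4] = 1
L2[1][6] = 20
paddr = 20 * 16 + 5 = 325

Answer: 325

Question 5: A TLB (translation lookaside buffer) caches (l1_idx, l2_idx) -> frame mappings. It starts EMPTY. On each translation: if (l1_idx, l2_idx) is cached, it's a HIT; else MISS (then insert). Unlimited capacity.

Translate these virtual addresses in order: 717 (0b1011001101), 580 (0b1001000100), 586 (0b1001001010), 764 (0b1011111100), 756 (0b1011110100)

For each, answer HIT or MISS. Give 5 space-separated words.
vaddr=717: (5,4) not in TLB -> MISS, insert
vaddr=580: (4,4) not in TLB -> MISS, insert
vaddr=586: (4,4) in TLB -> HIT
vaddr=764: (5,7) not in TLB -> MISS, insert
vaddr=756: (5,7) in TLB -> HIT

Answer: MISS MISS HIT MISS HIT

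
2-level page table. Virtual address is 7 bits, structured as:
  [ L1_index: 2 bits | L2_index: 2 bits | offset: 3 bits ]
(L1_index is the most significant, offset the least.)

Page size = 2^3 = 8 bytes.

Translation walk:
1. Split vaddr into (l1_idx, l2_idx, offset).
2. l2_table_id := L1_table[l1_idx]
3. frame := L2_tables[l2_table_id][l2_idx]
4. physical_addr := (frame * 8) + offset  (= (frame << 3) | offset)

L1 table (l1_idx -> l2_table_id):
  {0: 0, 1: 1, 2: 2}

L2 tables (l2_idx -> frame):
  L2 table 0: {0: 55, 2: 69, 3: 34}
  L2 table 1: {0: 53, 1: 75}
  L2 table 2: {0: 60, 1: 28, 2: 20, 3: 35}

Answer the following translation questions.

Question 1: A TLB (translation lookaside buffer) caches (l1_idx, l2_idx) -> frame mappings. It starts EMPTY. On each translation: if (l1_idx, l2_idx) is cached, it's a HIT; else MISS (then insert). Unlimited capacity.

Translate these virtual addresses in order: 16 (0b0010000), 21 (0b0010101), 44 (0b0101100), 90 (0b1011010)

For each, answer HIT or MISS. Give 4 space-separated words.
Answer: MISS HIT MISS MISS

Derivation:
vaddr=16: (0,2) not in TLB -> MISS, insert
vaddr=21: (0,2) in TLB -> HIT
vaddr=44: (1,1) not in TLB -> MISS, insert
vaddr=90: (2,3) not in TLB -> MISS, insert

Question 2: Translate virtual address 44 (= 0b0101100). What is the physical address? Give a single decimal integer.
Answer: 604

Derivation:
vaddr = 44 = 0b0101100
Split: l1_idx=1, l2_idx=1, offset=4
L1[1] = 1
L2[1][1] = 75
paddr = 75 * 8 + 4 = 604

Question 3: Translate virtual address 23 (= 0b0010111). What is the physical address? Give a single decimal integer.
Answer: 559

Derivation:
vaddr = 23 = 0b0010111
Split: l1_idx=0, l2_idx=2, offset=7
L1[0] = 0
L2[0][2] = 69
paddr = 69 * 8 + 7 = 559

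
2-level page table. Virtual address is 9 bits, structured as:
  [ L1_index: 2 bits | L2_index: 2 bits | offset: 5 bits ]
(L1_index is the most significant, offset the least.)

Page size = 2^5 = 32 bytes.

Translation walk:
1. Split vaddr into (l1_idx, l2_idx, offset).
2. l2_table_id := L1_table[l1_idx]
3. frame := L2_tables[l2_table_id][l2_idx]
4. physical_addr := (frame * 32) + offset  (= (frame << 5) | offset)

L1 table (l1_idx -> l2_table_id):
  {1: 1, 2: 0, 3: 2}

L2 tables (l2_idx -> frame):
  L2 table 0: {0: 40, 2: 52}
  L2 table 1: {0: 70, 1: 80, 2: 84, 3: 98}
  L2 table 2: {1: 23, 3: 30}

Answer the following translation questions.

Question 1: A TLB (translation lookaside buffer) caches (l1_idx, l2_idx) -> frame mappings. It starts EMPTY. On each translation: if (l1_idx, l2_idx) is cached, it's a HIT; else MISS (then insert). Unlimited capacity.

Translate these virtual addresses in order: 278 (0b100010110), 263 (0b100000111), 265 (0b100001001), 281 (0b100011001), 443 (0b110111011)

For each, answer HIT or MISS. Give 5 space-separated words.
Answer: MISS HIT HIT HIT MISS

Derivation:
vaddr=278: (2,0) not in TLB -> MISS, insert
vaddr=263: (2,0) in TLB -> HIT
vaddr=265: (2,0) in TLB -> HIT
vaddr=281: (2,0) in TLB -> HIT
vaddr=443: (3,1) not in TLB -> MISS, insert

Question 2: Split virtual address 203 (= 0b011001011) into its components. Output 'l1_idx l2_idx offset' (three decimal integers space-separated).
vaddr = 203 = 0b011001011
  top 2 bits -> l1_idx = 1
  next 2 bits -> l2_idx = 2
  bottom 5 bits -> offset = 11

Answer: 1 2 11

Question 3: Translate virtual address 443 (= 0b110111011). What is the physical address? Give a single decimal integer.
Answer: 763

Derivation:
vaddr = 443 = 0b110111011
Split: l1_idx=3, l2_idx=1, offset=27
L1[3] = 2
L2[2][1] = 23
paddr = 23 * 32 + 27 = 763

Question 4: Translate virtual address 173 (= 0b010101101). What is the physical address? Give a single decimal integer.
Answer: 2573

Derivation:
vaddr = 173 = 0b010101101
Split: l1_idx=1, l2_idx=1, offset=13
L1[1] = 1
L2[1][1] = 80
paddr = 80 * 32 + 13 = 2573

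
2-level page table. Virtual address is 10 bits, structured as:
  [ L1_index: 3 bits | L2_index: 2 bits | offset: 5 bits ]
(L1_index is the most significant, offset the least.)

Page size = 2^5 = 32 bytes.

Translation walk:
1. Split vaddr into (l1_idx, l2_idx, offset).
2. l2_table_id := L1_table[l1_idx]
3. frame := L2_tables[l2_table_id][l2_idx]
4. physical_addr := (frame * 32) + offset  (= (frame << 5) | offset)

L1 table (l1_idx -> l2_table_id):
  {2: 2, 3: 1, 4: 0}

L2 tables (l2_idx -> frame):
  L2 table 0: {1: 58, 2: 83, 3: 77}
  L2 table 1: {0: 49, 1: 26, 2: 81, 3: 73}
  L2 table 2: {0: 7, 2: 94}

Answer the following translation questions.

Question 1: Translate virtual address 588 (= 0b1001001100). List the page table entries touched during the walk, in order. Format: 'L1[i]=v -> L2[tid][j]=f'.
Answer: L1[4]=0 -> L2[0][2]=83

Derivation:
vaddr = 588 = 0b1001001100
Split: l1_idx=4, l2_idx=2, offset=12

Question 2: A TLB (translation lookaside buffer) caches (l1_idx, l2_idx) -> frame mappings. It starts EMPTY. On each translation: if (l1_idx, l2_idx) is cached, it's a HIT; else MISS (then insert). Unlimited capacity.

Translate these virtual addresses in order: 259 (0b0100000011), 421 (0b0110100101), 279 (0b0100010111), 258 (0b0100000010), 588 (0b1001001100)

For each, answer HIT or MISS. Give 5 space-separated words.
vaddr=259: (2,0) not in TLB -> MISS, insert
vaddr=421: (3,1) not in TLB -> MISS, insert
vaddr=279: (2,0) in TLB -> HIT
vaddr=258: (2,0) in TLB -> HIT
vaddr=588: (4,2) not in TLB -> MISS, insert

Answer: MISS MISS HIT HIT MISS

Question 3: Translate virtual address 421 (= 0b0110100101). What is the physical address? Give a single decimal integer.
vaddr = 421 = 0b0110100101
Split: l1_idx=3, l2_idx=1, offset=5
L1[3] = 1
L2[1][1] = 26
paddr = 26 * 32 + 5 = 837

Answer: 837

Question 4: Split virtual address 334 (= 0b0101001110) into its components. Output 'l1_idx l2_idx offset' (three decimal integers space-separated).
Answer: 2 2 14

Derivation:
vaddr = 334 = 0b0101001110
  top 3 bits -> l1_idx = 2
  next 2 bits -> l2_idx = 2
  bottom 5 bits -> offset = 14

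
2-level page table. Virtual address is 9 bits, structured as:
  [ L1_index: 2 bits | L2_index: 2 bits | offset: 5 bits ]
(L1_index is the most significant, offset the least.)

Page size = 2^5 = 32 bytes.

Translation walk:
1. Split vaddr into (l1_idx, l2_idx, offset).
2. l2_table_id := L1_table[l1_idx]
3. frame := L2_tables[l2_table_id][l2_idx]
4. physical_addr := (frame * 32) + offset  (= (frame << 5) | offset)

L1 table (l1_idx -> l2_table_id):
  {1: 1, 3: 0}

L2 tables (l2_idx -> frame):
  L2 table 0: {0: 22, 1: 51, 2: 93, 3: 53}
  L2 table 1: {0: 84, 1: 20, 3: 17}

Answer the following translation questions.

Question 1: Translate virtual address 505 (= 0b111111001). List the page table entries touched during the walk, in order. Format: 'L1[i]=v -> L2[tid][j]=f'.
Answer: L1[3]=0 -> L2[0][3]=53

Derivation:
vaddr = 505 = 0b111111001
Split: l1_idx=3, l2_idx=3, offset=25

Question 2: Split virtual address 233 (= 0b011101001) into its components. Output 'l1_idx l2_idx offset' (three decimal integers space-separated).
vaddr = 233 = 0b011101001
  top 2 bits -> l1_idx = 1
  next 2 bits -> l2_idx = 3
  bottom 5 bits -> offset = 9

Answer: 1 3 9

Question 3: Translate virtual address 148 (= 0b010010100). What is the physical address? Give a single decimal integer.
Answer: 2708

Derivation:
vaddr = 148 = 0b010010100
Split: l1_idx=1, l2_idx=0, offset=20
L1[1] = 1
L2[1][0] = 84
paddr = 84 * 32 + 20 = 2708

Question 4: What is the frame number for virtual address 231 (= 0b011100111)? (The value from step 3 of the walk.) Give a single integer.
Answer: 17

Derivation:
vaddr = 231: l1_idx=1, l2_idx=3
L1[1] = 1; L2[1][3] = 17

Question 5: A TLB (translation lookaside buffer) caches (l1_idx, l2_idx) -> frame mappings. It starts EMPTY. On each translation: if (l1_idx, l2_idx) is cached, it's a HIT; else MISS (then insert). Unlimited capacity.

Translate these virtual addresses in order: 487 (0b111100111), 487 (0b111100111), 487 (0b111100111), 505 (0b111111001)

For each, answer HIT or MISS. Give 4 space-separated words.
Answer: MISS HIT HIT HIT

Derivation:
vaddr=487: (3,3) not in TLB -> MISS, insert
vaddr=487: (3,3) in TLB -> HIT
vaddr=487: (3,3) in TLB -> HIT
vaddr=505: (3,3) in TLB -> HIT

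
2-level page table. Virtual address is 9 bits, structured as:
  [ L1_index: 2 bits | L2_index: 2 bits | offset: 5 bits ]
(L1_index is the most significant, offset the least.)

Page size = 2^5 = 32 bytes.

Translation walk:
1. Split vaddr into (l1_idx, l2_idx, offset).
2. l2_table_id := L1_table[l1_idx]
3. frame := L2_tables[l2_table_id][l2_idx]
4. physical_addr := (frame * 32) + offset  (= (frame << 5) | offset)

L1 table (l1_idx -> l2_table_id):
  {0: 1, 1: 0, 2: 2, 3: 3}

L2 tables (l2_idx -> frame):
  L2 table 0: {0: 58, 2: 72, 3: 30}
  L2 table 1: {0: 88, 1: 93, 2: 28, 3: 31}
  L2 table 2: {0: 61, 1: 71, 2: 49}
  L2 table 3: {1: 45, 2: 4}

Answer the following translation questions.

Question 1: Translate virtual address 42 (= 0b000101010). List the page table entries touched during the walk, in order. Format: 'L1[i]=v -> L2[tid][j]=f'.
Answer: L1[0]=1 -> L2[1][1]=93

Derivation:
vaddr = 42 = 0b000101010
Split: l1_idx=0, l2_idx=1, offset=10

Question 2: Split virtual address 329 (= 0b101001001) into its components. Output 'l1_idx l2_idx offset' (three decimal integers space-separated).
Answer: 2 2 9

Derivation:
vaddr = 329 = 0b101001001
  top 2 bits -> l1_idx = 2
  next 2 bits -> l2_idx = 2
  bottom 5 bits -> offset = 9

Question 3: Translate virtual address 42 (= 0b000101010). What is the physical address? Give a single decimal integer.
vaddr = 42 = 0b000101010
Split: l1_idx=0, l2_idx=1, offset=10
L1[0] = 1
L2[1][1] = 93
paddr = 93 * 32 + 10 = 2986

Answer: 2986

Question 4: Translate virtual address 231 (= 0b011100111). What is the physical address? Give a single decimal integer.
Answer: 967

Derivation:
vaddr = 231 = 0b011100111
Split: l1_idx=1, l2_idx=3, offset=7
L1[1] = 0
L2[0][3] = 30
paddr = 30 * 32 + 7 = 967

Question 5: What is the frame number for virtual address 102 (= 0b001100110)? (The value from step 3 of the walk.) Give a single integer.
Answer: 31

Derivation:
vaddr = 102: l1_idx=0, l2_idx=3
L1[0] = 1; L2[1][3] = 31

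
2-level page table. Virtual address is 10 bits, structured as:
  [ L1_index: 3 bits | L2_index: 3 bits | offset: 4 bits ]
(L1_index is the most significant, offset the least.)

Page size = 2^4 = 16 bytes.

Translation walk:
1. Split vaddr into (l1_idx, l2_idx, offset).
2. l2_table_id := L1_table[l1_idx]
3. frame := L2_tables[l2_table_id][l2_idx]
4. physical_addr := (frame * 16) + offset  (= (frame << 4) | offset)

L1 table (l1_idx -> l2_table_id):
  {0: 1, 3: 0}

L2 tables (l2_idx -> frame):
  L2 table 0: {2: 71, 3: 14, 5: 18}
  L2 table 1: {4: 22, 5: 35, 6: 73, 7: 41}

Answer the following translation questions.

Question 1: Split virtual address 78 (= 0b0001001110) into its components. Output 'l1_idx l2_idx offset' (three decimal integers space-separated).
vaddr = 78 = 0b0001001110
  top 3 bits -> l1_idx = 0
  next 3 bits -> l2_idx = 4
  bottom 4 bits -> offset = 14

Answer: 0 4 14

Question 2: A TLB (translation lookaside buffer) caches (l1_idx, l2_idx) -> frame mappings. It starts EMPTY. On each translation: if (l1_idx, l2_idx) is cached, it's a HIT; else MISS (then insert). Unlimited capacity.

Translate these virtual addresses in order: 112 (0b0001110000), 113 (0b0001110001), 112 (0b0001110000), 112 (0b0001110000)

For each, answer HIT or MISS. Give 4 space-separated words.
Answer: MISS HIT HIT HIT

Derivation:
vaddr=112: (0,7) not in TLB -> MISS, insert
vaddr=113: (0,7) in TLB -> HIT
vaddr=112: (0,7) in TLB -> HIT
vaddr=112: (0,7) in TLB -> HIT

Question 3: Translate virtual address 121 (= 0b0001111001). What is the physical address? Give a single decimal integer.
vaddr = 121 = 0b0001111001
Split: l1_idx=0, l2_idx=7, offset=9
L1[0] = 1
L2[1][7] = 41
paddr = 41 * 16 + 9 = 665

Answer: 665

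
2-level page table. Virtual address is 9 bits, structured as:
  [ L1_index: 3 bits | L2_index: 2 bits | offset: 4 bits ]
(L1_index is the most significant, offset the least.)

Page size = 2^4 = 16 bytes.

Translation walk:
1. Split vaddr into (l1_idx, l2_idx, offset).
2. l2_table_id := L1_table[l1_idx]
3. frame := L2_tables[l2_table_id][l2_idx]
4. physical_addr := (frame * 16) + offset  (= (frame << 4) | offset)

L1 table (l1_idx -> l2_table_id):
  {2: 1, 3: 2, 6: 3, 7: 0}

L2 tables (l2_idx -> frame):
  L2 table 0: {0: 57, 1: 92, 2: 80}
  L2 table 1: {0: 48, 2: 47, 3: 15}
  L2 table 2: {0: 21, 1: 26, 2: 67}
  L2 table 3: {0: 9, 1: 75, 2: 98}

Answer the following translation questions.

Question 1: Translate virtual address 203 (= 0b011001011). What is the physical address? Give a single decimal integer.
vaddr = 203 = 0b011001011
Split: l1_idx=3, l2_idx=0, offset=11
L1[3] = 2
L2[2][0] = 21
paddr = 21 * 16 + 11 = 347

Answer: 347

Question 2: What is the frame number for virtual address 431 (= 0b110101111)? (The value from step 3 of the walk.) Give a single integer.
Answer: 98

Derivation:
vaddr = 431: l1_idx=6, l2_idx=2
L1[6] = 3; L2[3][2] = 98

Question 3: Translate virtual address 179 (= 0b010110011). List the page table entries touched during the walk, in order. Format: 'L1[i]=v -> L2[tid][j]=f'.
vaddr = 179 = 0b010110011
Split: l1_idx=2, l2_idx=3, offset=3

Answer: L1[2]=1 -> L2[1][3]=15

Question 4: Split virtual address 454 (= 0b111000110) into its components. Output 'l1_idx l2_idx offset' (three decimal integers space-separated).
Answer: 7 0 6

Derivation:
vaddr = 454 = 0b111000110
  top 3 bits -> l1_idx = 7
  next 2 bits -> l2_idx = 0
  bottom 4 bits -> offset = 6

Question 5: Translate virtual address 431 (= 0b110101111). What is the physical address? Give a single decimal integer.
vaddr = 431 = 0b110101111
Split: l1_idx=6, l2_idx=2, offset=15
L1[6] = 3
L2[3][2] = 98
paddr = 98 * 16 + 15 = 1583

Answer: 1583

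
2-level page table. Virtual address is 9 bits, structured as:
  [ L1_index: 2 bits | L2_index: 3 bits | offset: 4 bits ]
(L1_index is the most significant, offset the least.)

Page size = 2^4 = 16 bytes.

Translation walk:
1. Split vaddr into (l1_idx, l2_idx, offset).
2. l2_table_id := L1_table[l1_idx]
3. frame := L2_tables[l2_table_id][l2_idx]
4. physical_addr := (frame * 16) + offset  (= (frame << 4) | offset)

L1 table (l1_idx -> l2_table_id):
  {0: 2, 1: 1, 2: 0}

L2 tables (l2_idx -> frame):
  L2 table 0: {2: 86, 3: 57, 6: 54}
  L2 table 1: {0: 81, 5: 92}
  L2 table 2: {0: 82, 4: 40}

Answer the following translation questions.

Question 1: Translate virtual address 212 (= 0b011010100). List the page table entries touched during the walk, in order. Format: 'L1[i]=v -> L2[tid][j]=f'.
vaddr = 212 = 0b011010100
Split: l1_idx=1, l2_idx=5, offset=4

Answer: L1[1]=1 -> L2[1][5]=92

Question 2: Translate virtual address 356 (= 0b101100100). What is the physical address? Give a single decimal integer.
Answer: 868

Derivation:
vaddr = 356 = 0b101100100
Split: l1_idx=2, l2_idx=6, offset=4
L1[2] = 0
L2[0][6] = 54
paddr = 54 * 16 + 4 = 868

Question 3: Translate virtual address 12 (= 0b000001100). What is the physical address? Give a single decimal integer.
vaddr = 12 = 0b000001100
Split: l1_idx=0, l2_idx=0, offset=12
L1[0] = 2
L2[2][0] = 82
paddr = 82 * 16 + 12 = 1324

Answer: 1324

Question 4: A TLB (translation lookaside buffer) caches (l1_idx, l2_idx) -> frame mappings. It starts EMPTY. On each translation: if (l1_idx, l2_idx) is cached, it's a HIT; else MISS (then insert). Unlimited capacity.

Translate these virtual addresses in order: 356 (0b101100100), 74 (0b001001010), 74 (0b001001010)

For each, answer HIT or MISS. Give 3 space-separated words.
Answer: MISS MISS HIT

Derivation:
vaddr=356: (2,6) not in TLB -> MISS, insert
vaddr=74: (0,4) not in TLB -> MISS, insert
vaddr=74: (0,4) in TLB -> HIT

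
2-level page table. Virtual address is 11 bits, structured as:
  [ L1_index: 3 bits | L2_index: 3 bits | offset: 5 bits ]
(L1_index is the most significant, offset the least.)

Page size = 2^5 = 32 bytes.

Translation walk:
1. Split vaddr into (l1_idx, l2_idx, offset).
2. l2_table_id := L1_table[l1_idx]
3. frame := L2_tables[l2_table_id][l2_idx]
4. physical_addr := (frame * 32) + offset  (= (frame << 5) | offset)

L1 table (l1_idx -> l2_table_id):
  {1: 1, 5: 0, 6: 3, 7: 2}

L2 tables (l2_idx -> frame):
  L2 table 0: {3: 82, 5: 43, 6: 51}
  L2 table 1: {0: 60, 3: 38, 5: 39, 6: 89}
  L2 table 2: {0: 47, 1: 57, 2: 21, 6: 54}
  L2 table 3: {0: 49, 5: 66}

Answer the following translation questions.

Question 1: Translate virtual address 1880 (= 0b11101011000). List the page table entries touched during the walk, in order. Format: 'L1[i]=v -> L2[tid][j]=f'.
vaddr = 1880 = 0b11101011000
Split: l1_idx=7, l2_idx=2, offset=24

Answer: L1[7]=2 -> L2[2][2]=21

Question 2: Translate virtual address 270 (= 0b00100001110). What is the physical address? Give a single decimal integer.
vaddr = 270 = 0b00100001110
Split: l1_idx=1, l2_idx=0, offset=14
L1[1] = 1
L2[1][0] = 60
paddr = 60 * 32 + 14 = 1934

Answer: 1934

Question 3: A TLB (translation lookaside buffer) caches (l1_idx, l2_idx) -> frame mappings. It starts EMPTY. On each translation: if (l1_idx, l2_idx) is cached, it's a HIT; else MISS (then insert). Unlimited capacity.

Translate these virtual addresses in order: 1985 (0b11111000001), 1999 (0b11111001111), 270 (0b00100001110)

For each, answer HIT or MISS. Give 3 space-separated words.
vaddr=1985: (7,6) not in TLB -> MISS, insert
vaddr=1999: (7,6) in TLB -> HIT
vaddr=270: (1,0) not in TLB -> MISS, insert

Answer: MISS HIT MISS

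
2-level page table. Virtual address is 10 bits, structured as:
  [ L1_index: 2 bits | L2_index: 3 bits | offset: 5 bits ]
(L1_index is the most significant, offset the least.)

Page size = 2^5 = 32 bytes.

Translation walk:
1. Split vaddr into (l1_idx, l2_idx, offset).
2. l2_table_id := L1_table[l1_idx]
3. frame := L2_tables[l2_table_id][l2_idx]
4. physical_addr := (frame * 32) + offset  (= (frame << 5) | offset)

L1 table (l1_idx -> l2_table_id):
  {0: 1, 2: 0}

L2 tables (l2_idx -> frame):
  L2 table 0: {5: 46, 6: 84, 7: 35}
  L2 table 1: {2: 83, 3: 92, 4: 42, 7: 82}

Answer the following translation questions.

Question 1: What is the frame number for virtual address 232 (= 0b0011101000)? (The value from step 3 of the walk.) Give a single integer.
vaddr = 232: l1_idx=0, l2_idx=7
L1[0] = 1; L2[1][7] = 82

Answer: 82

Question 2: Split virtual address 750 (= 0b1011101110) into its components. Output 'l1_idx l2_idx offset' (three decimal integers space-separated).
Answer: 2 7 14

Derivation:
vaddr = 750 = 0b1011101110
  top 2 bits -> l1_idx = 2
  next 3 bits -> l2_idx = 7
  bottom 5 bits -> offset = 14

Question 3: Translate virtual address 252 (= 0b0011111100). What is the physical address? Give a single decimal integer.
Answer: 2652

Derivation:
vaddr = 252 = 0b0011111100
Split: l1_idx=0, l2_idx=7, offset=28
L1[0] = 1
L2[1][7] = 82
paddr = 82 * 32 + 28 = 2652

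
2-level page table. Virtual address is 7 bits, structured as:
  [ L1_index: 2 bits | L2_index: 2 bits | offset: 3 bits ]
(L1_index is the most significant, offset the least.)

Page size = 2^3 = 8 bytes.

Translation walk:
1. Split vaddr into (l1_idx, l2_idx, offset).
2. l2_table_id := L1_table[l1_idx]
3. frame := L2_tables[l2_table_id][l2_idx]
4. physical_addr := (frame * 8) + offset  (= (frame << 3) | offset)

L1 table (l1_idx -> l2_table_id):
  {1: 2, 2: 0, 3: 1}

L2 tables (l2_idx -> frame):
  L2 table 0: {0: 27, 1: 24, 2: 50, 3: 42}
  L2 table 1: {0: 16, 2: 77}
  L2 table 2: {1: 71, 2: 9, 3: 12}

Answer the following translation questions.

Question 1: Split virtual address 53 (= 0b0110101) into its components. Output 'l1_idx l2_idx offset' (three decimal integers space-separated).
vaddr = 53 = 0b0110101
  top 2 bits -> l1_idx = 1
  next 2 bits -> l2_idx = 2
  bottom 3 bits -> offset = 5

Answer: 1 2 5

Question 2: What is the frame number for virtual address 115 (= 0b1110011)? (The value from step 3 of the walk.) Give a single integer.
vaddr = 115: l1_idx=3, l2_idx=2
L1[3] = 1; L2[1][2] = 77

Answer: 77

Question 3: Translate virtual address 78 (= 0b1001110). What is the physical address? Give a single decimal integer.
vaddr = 78 = 0b1001110
Split: l1_idx=2, l2_idx=1, offset=6
L1[2] = 0
L2[0][1] = 24
paddr = 24 * 8 + 6 = 198

Answer: 198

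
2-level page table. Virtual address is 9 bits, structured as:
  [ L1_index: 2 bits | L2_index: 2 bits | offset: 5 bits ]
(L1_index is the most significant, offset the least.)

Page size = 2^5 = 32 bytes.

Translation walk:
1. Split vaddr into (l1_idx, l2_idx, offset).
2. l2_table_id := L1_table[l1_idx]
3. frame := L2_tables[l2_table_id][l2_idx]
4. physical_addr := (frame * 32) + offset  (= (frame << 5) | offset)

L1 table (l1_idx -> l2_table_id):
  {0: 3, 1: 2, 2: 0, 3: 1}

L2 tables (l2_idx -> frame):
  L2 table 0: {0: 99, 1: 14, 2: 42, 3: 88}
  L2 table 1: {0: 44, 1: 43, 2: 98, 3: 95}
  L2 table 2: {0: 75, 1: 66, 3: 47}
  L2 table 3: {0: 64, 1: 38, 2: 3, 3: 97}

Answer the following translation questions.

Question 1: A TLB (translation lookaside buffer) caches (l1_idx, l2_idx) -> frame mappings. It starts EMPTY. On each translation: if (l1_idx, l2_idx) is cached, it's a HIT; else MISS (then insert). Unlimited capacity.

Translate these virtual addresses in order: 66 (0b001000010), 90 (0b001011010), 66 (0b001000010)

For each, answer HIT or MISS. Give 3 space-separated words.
Answer: MISS HIT HIT

Derivation:
vaddr=66: (0,2) not in TLB -> MISS, insert
vaddr=90: (0,2) in TLB -> HIT
vaddr=66: (0,2) in TLB -> HIT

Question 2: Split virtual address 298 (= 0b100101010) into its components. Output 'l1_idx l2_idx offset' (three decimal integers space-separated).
vaddr = 298 = 0b100101010
  top 2 bits -> l1_idx = 2
  next 2 bits -> l2_idx = 1
  bottom 5 bits -> offset = 10

Answer: 2 1 10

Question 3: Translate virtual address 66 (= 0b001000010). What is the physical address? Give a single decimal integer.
vaddr = 66 = 0b001000010
Split: l1_idx=0, l2_idx=2, offset=2
L1[0] = 3
L2[3][2] = 3
paddr = 3 * 32 + 2 = 98

Answer: 98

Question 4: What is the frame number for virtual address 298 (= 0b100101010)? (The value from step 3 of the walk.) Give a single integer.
Answer: 14

Derivation:
vaddr = 298: l1_idx=2, l2_idx=1
L1[2] = 0; L2[0][1] = 14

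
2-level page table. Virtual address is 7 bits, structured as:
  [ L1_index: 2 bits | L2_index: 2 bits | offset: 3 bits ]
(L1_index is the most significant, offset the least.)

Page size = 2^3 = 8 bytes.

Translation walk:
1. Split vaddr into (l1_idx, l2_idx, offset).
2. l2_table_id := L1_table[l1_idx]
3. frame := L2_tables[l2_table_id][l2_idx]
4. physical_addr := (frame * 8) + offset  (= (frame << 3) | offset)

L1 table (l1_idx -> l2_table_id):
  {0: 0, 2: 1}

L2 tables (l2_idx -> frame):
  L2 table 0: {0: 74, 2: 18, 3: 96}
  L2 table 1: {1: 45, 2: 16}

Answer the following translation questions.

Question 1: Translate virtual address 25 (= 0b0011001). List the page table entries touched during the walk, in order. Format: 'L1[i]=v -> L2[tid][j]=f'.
vaddr = 25 = 0b0011001
Split: l1_idx=0, l2_idx=3, offset=1

Answer: L1[0]=0 -> L2[0][3]=96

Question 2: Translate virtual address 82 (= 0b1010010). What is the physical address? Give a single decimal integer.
Answer: 130

Derivation:
vaddr = 82 = 0b1010010
Split: l1_idx=2, l2_idx=2, offset=2
L1[2] = 1
L2[1][2] = 16
paddr = 16 * 8 + 2 = 130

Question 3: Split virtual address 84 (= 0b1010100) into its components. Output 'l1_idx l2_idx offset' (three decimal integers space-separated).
Answer: 2 2 4

Derivation:
vaddr = 84 = 0b1010100
  top 2 bits -> l1_idx = 2
  next 2 bits -> l2_idx = 2
  bottom 3 bits -> offset = 4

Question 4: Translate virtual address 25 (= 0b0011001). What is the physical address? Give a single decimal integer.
vaddr = 25 = 0b0011001
Split: l1_idx=0, l2_idx=3, offset=1
L1[0] = 0
L2[0][3] = 96
paddr = 96 * 8 + 1 = 769

Answer: 769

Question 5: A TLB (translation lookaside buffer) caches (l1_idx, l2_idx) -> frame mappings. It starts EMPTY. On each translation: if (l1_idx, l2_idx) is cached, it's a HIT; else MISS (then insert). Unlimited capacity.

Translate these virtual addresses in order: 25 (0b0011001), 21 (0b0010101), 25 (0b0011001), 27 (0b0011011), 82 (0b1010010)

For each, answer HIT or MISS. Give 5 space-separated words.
vaddr=25: (0,3) not in TLB -> MISS, insert
vaddr=21: (0,2) not in TLB -> MISS, insert
vaddr=25: (0,3) in TLB -> HIT
vaddr=27: (0,3) in TLB -> HIT
vaddr=82: (2,2) not in TLB -> MISS, insert

Answer: MISS MISS HIT HIT MISS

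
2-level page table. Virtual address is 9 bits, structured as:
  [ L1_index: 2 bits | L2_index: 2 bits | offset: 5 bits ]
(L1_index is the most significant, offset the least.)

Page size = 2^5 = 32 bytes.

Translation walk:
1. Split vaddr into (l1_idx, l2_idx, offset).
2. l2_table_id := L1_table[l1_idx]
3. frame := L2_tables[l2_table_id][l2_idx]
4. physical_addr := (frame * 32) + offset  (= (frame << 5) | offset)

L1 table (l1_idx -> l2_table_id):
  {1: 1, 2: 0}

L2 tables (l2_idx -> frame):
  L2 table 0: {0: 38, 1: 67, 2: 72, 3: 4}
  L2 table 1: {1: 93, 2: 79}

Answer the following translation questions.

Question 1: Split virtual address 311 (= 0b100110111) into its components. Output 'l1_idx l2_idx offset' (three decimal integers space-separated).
vaddr = 311 = 0b100110111
  top 2 bits -> l1_idx = 2
  next 2 bits -> l2_idx = 1
  bottom 5 bits -> offset = 23

Answer: 2 1 23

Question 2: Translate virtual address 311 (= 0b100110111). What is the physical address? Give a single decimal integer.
Answer: 2167

Derivation:
vaddr = 311 = 0b100110111
Split: l1_idx=2, l2_idx=1, offset=23
L1[2] = 0
L2[0][1] = 67
paddr = 67 * 32 + 23 = 2167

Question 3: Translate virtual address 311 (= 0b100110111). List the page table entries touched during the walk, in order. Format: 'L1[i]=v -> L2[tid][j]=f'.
vaddr = 311 = 0b100110111
Split: l1_idx=2, l2_idx=1, offset=23

Answer: L1[2]=0 -> L2[0][1]=67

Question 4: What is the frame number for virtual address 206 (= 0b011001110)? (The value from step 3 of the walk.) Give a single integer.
Answer: 79

Derivation:
vaddr = 206: l1_idx=1, l2_idx=2
L1[1] = 1; L2[1][2] = 79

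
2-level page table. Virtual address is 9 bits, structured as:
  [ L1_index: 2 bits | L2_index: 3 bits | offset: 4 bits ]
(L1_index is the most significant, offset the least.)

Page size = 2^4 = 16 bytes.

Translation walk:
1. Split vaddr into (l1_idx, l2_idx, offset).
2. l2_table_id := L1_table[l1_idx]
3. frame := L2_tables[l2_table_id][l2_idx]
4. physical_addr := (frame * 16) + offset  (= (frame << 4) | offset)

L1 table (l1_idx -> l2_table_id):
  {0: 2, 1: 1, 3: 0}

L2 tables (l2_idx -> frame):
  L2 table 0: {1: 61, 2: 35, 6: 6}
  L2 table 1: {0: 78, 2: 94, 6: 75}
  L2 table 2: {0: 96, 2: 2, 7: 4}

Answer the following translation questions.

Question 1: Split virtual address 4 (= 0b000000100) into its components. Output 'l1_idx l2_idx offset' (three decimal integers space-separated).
Answer: 0 0 4

Derivation:
vaddr = 4 = 0b000000100
  top 2 bits -> l1_idx = 0
  next 3 bits -> l2_idx = 0
  bottom 4 bits -> offset = 4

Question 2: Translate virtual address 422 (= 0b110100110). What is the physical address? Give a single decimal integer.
vaddr = 422 = 0b110100110
Split: l1_idx=3, l2_idx=2, offset=6
L1[3] = 0
L2[0][2] = 35
paddr = 35 * 16 + 6 = 566

Answer: 566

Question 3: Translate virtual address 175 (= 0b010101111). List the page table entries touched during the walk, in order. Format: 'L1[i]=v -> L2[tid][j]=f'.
Answer: L1[1]=1 -> L2[1][2]=94

Derivation:
vaddr = 175 = 0b010101111
Split: l1_idx=1, l2_idx=2, offset=15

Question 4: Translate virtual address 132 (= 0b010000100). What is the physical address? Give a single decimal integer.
Answer: 1252

Derivation:
vaddr = 132 = 0b010000100
Split: l1_idx=1, l2_idx=0, offset=4
L1[1] = 1
L2[1][0] = 78
paddr = 78 * 16 + 4 = 1252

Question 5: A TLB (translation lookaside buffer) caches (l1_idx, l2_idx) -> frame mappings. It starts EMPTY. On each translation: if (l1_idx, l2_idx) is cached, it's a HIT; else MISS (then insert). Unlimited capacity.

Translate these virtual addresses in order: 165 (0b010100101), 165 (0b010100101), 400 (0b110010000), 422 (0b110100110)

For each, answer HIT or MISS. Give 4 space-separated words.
vaddr=165: (1,2) not in TLB -> MISS, insert
vaddr=165: (1,2) in TLB -> HIT
vaddr=400: (3,1) not in TLB -> MISS, insert
vaddr=422: (3,2) not in TLB -> MISS, insert

Answer: MISS HIT MISS MISS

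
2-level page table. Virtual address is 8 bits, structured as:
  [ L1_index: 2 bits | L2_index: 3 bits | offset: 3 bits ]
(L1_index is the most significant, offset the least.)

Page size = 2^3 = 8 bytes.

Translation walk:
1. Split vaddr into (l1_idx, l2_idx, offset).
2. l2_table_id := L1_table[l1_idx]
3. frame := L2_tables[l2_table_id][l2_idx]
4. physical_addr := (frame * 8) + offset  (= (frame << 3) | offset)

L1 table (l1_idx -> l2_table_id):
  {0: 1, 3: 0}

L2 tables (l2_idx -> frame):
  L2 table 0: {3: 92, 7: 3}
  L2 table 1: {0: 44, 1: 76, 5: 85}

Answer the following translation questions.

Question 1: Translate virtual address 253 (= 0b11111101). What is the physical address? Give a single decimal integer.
vaddr = 253 = 0b11111101
Split: l1_idx=3, l2_idx=7, offset=5
L1[3] = 0
L2[0][7] = 3
paddr = 3 * 8 + 5 = 29

Answer: 29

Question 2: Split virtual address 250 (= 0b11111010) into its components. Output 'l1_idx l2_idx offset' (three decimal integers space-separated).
vaddr = 250 = 0b11111010
  top 2 bits -> l1_idx = 3
  next 3 bits -> l2_idx = 7
  bottom 3 bits -> offset = 2

Answer: 3 7 2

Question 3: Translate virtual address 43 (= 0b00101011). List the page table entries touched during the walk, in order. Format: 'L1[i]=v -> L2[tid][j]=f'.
vaddr = 43 = 0b00101011
Split: l1_idx=0, l2_idx=5, offset=3

Answer: L1[0]=1 -> L2[1][5]=85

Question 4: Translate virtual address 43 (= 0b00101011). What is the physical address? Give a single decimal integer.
Answer: 683

Derivation:
vaddr = 43 = 0b00101011
Split: l1_idx=0, l2_idx=5, offset=3
L1[0] = 1
L2[1][5] = 85
paddr = 85 * 8 + 3 = 683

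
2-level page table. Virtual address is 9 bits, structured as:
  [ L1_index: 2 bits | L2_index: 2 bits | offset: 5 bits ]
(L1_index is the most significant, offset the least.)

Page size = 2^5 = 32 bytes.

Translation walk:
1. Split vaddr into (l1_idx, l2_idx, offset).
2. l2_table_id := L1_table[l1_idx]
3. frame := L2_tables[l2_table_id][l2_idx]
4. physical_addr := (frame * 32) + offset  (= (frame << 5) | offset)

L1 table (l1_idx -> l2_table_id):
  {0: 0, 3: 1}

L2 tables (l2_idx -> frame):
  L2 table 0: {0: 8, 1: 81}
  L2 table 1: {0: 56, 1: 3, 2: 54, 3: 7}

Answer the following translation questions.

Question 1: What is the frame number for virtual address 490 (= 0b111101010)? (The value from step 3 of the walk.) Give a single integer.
vaddr = 490: l1_idx=3, l2_idx=3
L1[3] = 1; L2[1][3] = 7

Answer: 7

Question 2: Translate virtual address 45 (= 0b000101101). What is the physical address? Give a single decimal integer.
Answer: 2605

Derivation:
vaddr = 45 = 0b000101101
Split: l1_idx=0, l2_idx=1, offset=13
L1[0] = 0
L2[0][1] = 81
paddr = 81 * 32 + 13 = 2605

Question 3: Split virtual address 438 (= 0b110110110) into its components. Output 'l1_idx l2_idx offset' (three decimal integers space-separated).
vaddr = 438 = 0b110110110
  top 2 bits -> l1_idx = 3
  next 2 bits -> l2_idx = 1
  bottom 5 bits -> offset = 22

Answer: 3 1 22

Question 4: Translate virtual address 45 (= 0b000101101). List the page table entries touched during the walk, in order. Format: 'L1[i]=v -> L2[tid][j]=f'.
vaddr = 45 = 0b000101101
Split: l1_idx=0, l2_idx=1, offset=13

Answer: L1[0]=0 -> L2[0][1]=81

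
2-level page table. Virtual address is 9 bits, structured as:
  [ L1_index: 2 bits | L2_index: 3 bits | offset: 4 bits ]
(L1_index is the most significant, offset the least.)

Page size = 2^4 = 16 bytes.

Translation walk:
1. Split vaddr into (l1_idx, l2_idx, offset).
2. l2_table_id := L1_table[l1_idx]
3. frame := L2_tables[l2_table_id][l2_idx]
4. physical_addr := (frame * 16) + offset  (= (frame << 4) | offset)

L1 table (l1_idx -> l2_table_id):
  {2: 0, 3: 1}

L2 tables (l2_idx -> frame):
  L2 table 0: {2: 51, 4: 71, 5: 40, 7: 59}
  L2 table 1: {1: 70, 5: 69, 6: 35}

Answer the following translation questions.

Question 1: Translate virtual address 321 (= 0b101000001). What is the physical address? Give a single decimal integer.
vaddr = 321 = 0b101000001
Split: l1_idx=2, l2_idx=4, offset=1
L1[2] = 0
L2[0][4] = 71
paddr = 71 * 16 + 1 = 1137

Answer: 1137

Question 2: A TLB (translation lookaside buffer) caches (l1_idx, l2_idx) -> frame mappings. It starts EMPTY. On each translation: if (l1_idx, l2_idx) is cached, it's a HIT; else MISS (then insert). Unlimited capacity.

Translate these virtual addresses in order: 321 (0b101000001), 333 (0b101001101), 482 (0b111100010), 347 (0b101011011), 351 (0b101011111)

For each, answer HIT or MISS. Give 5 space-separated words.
vaddr=321: (2,4) not in TLB -> MISS, insert
vaddr=333: (2,4) in TLB -> HIT
vaddr=482: (3,6) not in TLB -> MISS, insert
vaddr=347: (2,5) not in TLB -> MISS, insert
vaddr=351: (2,5) in TLB -> HIT

Answer: MISS HIT MISS MISS HIT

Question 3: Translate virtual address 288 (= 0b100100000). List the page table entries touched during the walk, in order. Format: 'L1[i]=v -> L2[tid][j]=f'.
vaddr = 288 = 0b100100000
Split: l1_idx=2, l2_idx=2, offset=0

Answer: L1[2]=0 -> L2[0][2]=51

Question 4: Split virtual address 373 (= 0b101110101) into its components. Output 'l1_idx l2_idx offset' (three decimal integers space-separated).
vaddr = 373 = 0b101110101
  top 2 bits -> l1_idx = 2
  next 3 bits -> l2_idx = 7
  bottom 4 bits -> offset = 5

Answer: 2 7 5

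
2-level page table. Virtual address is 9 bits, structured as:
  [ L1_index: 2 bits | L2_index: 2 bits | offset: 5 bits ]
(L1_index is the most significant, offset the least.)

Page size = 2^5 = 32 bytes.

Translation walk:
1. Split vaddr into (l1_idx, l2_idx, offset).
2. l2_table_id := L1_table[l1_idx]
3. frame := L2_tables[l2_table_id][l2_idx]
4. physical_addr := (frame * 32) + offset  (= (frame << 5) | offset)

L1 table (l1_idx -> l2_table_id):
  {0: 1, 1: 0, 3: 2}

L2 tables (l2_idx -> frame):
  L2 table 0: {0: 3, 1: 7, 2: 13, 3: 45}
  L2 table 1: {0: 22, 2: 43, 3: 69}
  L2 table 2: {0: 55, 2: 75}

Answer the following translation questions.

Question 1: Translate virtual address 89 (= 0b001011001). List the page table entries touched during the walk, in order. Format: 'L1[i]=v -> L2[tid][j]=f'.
Answer: L1[0]=1 -> L2[1][2]=43

Derivation:
vaddr = 89 = 0b001011001
Split: l1_idx=0, l2_idx=2, offset=25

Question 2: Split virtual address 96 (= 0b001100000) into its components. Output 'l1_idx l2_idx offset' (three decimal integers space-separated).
vaddr = 96 = 0b001100000
  top 2 bits -> l1_idx = 0
  next 2 bits -> l2_idx = 3
  bottom 5 bits -> offset = 0

Answer: 0 3 0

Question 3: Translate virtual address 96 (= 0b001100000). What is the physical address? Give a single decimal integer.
Answer: 2208

Derivation:
vaddr = 96 = 0b001100000
Split: l1_idx=0, l2_idx=3, offset=0
L1[0] = 1
L2[1][3] = 69
paddr = 69 * 32 + 0 = 2208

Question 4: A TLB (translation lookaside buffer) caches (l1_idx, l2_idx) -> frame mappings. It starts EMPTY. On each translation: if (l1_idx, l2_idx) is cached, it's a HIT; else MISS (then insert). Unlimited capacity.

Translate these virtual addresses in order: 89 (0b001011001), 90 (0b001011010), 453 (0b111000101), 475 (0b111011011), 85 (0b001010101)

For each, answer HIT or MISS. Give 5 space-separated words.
vaddr=89: (0,2) not in TLB -> MISS, insert
vaddr=90: (0,2) in TLB -> HIT
vaddr=453: (3,2) not in TLB -> MISS, insert
vaddr=475: (3,2) in TLB -> HIT
vaddr=85: (0,2) in TLB -> HIT

Answer: MISS HIT MISS HIT HIT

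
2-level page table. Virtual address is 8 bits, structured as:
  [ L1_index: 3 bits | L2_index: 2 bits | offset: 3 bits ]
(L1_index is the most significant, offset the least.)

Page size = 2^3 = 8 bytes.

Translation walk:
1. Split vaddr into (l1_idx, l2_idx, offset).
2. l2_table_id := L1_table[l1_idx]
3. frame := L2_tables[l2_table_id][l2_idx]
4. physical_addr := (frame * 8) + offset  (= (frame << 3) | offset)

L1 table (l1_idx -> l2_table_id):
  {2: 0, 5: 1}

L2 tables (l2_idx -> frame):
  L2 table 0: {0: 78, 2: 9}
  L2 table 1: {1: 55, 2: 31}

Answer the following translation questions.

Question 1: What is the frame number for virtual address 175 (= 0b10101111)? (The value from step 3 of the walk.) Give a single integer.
Answer: 55

Derivation:
vaddr = 175: l1_idx=5, l2_idx=1
L1[5] = 1; L2[1][1] = 55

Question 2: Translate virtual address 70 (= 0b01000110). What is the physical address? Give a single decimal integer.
vaddr = 70 = 0b01000110
Split: l1_idx=2, l2_idx=0, offset=6
L1[2] = 0
L2[0][0] = 78
paddr = 78 * 8 + 6 = 630

Answer: 630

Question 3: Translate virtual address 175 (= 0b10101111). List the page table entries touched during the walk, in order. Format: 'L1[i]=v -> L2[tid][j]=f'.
Answer: L1[5]=1 -> L2[1][1]=55

Derivation:
vaddr = 175 = 0b10101111
Split: l1_idx=5, l2_idx=1, offset=7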